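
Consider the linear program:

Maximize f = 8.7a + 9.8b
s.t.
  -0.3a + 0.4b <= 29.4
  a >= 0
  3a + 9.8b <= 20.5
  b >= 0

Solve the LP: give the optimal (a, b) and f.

a = 41/6, b = 0, maximum f = 1189/20

Corner points and f = 8.7a + 9.8b:
  (0, 205/98) → f = 41/2
  (0, 0) → f = 0
  (41/6, 0) → f = 1189/20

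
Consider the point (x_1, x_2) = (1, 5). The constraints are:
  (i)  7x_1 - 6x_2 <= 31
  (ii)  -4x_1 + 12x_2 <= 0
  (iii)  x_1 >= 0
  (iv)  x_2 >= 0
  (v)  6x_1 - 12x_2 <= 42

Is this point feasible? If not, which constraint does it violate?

Constraint (ii): -4x_1 + 12x_2 = 56, which is not ≤ 0. All other constraints are satisfied.

not feasible — violates (ii)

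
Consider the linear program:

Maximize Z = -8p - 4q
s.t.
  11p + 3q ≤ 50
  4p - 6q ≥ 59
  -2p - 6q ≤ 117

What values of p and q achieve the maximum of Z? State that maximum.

At the optimal vertex, 4p - 6q = 59 and -2p - 6q = 117.
Solving simultaneously gives p = -29/3, q = -293/18.

p = -29/3, q = -293/18, maximum Z = 1282/9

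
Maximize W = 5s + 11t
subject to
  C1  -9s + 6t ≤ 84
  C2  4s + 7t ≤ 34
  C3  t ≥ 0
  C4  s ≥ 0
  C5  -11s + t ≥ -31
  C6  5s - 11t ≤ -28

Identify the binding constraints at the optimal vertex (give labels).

Corner points and W = 5s + 11t:
  (0, 34/7) → W = 374/7
  (178/79, 282/79) → W = 3992/79
  (0, 28/11) → W = 28

The maximum is at (0, 34/7). Substituting into each constraint, equality holds for C2 and C4; the remaining constraints have slack.

C2 and C4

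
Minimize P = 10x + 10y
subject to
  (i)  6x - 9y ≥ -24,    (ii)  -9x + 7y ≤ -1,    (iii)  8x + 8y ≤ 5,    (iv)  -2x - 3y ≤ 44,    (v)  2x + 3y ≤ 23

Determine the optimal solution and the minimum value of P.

Vertices and P = 10x + 10y:
  (43/128, 37/128) → P = 25/4
  (-305/41, -398/41) → P = -7030/41
  (367/8, -181/4) → P = 25/4

x = -305/41, y = -398/41, minimum P = -7030/41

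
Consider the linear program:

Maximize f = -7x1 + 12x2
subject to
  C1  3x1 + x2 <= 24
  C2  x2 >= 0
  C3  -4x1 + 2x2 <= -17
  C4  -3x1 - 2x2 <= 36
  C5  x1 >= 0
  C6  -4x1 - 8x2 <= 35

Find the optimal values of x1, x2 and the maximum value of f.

Vertices and f = -7x1 + 12x2:
  (8, 0) → f = -56
  (13/2, 9/2) → f = 17/2
  (17/4, 0) → f = -119/4

At the optimal vertex, 3x1 + x2 = 24 and -4x1 + 2x2 = -17.
Solving simultaneously gives x1 = 13/2, x2 = 9/2.

x1 = 13/2, x2 = 9/2, maximum f = 17/2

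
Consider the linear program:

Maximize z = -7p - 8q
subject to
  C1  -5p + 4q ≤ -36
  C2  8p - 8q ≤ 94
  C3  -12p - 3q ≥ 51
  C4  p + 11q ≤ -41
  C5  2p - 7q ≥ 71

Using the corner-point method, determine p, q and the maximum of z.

p = -11, q = -91/4, maximum z = 259

Corner points and z = -7p - 8q:
  (-11, -91/4) → z = 259
  (-32/21, -229/21) → z = 2056/21
  (-21/20, -64/5) → z = 439/4

The binding constraints are -5p + 4q = -36 and 8p - 8q = 94.
Solving simultaneously gives p = -11, q = -91/4.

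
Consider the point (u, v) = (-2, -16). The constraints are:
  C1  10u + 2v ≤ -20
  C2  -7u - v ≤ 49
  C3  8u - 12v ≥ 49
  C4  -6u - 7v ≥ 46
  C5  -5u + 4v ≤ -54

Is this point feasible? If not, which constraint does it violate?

C1: -52 ≤ -20 ✓
C2: 30 ≤ 49 ✓
C3: 176 ≥ 49 ✓
C4: 124 ≥ 46 ✓
C5: -54 ≤ -54 ✓

feasible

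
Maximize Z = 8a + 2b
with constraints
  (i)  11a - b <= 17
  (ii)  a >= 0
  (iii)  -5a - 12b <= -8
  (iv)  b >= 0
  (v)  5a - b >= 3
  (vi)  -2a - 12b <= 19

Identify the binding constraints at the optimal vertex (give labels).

(i) and (v)

Corner points and Z = 8a + 2b:
  (212/137, 3/137) → Z = 1702/137
  (7/3, 26/3) → Z = 36
  (44/65, 5/13) → Z = 402/65

The maximum is at (7/3, 26/3). Substituting into each constraint, equality holds for (i) and (v); the remaining constraints have slack.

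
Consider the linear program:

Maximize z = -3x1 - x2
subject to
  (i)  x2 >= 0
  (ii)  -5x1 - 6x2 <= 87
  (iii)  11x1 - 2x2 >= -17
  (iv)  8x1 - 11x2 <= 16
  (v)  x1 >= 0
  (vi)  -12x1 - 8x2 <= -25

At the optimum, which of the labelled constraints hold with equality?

(v) and (vi)

Vertices and z = -3x1 - x2:
  (0, 17/2) → z = -17/2
  (403/196, 2/49) → z = -1217/196
  (0, 25/8) → z = -25/8
The feasible region is unbounded (it extends along (11, 8), (2, 11)), but z strictly decreases along every unbounded feasible direction, so there is no improving ray and the maximum is attained at a vertex.

The maximum is at (0, 25/8). Substituting into each constraint, equality holds for (v) and (vi); the remaining constraints have slack.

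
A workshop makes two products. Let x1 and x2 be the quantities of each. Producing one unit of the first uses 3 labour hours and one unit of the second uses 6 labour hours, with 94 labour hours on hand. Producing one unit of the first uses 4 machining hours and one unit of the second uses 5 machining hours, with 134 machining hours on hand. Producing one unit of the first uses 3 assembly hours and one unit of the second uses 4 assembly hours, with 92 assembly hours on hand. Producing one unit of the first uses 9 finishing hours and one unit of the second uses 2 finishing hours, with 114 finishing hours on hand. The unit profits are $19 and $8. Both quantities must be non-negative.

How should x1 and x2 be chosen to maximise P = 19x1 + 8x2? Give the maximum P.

Corner points and P = 19x1 + 8x2:
  (0, 0) → P = 0
  (0, 47/3) → P = 376/3
  (38/3, 0) → P = 722/3
  (31/3, 21/2) → P = 841/3

x1 = 31/3, x2 = 21/2, maximum P = 841/3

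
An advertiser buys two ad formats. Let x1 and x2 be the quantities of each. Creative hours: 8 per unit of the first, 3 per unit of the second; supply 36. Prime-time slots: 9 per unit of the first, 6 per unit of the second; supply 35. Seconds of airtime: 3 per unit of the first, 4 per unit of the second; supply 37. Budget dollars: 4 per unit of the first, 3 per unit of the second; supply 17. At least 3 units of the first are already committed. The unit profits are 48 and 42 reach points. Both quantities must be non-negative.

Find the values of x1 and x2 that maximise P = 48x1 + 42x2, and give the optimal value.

Extreme points and P = 48x1 + 42x2:
  (35/9, 0) → P = 560/3
  (3, 0) → P = 144
  (3, 4/3) → P = 200

x1 = 3, x2 = 4/3, maximum P = 200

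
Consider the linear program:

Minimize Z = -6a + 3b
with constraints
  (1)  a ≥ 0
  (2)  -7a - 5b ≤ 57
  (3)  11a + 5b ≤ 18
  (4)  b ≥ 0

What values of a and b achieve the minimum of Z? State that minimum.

Feasible corners and Z = -6a + 3b:
  (0, 18/5) → Z = 54/5
  (0, 0) → Z = 0
  (18/11, 0) → Z = -108/11

a = 18/11, b = 0, minimum Z = -108/11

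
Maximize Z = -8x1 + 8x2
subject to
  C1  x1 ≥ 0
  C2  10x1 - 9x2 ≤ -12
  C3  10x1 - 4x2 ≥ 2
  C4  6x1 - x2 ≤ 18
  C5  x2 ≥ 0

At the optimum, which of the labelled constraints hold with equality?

Corner points and Z = -8x1 + 8x2:
  (33/25, 14/5) → Z = 296/25
  (87/22, 63/11) → Z = 156/11
  (5, 12) → Z = 56

The maximum is at (5, 12). Substituting into each constraint, equality holds for C3 and C4; the remaining constraints have slack.

C3 and C4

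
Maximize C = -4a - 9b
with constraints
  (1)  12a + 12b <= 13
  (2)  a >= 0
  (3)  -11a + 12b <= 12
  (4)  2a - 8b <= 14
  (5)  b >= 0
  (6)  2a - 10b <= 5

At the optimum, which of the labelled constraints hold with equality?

(2) and (5)

Feasible corners and C = -4a - 9b:
  (1/23, 287/276) → C = -877/92
  (13/12, 0) → C = -13/3
  (0, 1) → C = -9
  (0, 0) → C = 0

The maximum is at (0, 0). Substituting into each constraint, equality holds for (2) and (5); the remaining constraints have slack.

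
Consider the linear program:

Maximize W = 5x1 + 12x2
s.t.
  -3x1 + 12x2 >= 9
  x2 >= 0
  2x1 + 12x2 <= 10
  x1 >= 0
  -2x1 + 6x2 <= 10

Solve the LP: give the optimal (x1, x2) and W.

x1 = 1/5, x2 = 4/5, maximum W = 53/5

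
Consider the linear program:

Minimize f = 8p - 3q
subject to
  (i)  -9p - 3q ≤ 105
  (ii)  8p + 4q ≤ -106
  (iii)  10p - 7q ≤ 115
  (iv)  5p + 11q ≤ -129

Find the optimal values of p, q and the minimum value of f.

The optimum lies where -9p - 3q = 105 and 8p + 4q = -106.
Solving simultaneously gives p = -17/2, q = -19/2.

p = -17/2, q = -19/2, minimum f = -79/2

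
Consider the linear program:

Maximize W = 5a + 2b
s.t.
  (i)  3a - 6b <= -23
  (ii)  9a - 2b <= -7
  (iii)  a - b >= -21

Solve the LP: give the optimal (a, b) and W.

Feasible corners and W = 5a + 2b:
  (1/12, 31/8) → W = 49/6
  (-103/3, -40/3) → W = -595/3
  (5, 26) → W = 77

a = 5, b = 26, maximum W = 77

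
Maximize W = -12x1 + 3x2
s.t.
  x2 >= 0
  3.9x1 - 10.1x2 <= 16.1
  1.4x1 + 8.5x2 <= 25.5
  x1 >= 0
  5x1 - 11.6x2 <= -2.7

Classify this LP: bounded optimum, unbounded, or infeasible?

Feasible corners and W = -12x1 + 3x2:
  (0, 3) → W = 9
  (9095/1958, 2188/979) → W = -48006/979
  (0, 27/116) → W = 81/116
The feasible region has finitely many vertices and no improving ray; the maximum is 9 at (0, 3).

bounded optimum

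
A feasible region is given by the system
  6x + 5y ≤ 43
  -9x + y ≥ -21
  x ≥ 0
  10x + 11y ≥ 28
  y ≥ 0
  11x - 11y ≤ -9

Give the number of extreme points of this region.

5

Pairwise boundary intersections that survive every other constraint:
  (148/51, 87/17)
  (0, 43/5)
  (30/11, 39/11)
  (0, 28/11)
  (19/21, 398/231)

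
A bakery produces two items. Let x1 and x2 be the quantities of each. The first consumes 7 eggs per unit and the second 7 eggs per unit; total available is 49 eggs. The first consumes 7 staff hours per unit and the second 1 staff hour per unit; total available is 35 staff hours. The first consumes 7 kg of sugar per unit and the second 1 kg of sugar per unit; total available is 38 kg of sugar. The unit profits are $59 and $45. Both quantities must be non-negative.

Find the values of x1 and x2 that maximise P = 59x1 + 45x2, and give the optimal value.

x1 = 14/3, x2 = 7/3, maximum P = 1141/3

Corner points and P = 59x1 + 45x2:
  (0, 0) → P = 0
  (0, 7) → P = 315
  (5, 0) → P = 295
  (14/3, 7/3) → P = 1141/3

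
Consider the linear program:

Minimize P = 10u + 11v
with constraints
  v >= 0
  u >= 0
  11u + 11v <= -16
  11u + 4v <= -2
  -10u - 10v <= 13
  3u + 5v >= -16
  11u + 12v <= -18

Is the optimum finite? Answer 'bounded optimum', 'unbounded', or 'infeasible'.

infeasible

Constraints 11u + 11v ≤ -16 and -10u - 10v ≤ 13 have parallel boundaries but demand opposite sides — no point can satisfy both, so the region is empty.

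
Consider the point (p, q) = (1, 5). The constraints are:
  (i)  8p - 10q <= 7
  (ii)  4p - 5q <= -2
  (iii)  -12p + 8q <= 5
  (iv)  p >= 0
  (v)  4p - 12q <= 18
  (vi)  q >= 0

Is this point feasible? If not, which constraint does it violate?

not feasible — violates (iii)

Constraint (iii): -12p + 8q = 28, which is not ≤ 5. All other constraints are satisfied.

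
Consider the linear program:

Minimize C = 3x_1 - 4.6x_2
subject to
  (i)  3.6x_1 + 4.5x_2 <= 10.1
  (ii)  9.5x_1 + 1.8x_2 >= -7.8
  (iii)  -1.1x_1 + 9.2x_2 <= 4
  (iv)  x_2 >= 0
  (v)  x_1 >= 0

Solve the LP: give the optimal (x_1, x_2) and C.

x_1 = 0, x_2 = 10/23, minimum C = -2

Extreme points and C = 3x_1 - 4.6x_2:
  (7492/3807, 2551/3807) → C = 53707/19035
  (101/36, 0) → C = 101/12
  (0, 10/23) → C = -2
  (0, 0) → C = 0

At the optimal vertex, -1.1x_1 + 9.2x_2 = 4 and x_1 = 0.
Solving simultaneously gives x_1 = 0, x_2 = 10/23.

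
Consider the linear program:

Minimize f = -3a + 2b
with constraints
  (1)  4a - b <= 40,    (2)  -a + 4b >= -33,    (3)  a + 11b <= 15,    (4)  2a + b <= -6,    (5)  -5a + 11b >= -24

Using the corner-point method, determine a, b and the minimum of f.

a = -14/9, b = -26/9, minimum f = -10/9

The feasible region is unbounded (it extends along (-4, -1), (-11, 1)), but f strictly increases along every unbounded feasible direction, so there is no improving ray and the minimum is attained at a vertex.

At the optimal vertex, 2a + b = -6 and -5a + 11b = -24.
Solving simultaneously gives a = -14/9, b = -26/9.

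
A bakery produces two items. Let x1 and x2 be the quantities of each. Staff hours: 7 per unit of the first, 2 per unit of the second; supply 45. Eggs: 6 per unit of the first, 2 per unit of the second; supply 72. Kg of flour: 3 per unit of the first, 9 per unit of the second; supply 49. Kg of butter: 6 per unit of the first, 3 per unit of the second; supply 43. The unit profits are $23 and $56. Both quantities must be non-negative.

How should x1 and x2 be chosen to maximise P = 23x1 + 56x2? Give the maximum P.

x1 = 16/3, x2 = 11/3, maximum P = 328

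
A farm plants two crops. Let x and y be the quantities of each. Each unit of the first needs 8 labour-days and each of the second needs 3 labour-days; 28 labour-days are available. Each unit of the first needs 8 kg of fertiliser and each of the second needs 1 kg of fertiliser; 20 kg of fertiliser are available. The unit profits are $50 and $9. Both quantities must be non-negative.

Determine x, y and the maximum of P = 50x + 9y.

At the optimal vertex, 8x + 3y = 28 and 8x + y = 20.
Solving simultaneously gives x = 2, y = 4.

x = 2, y = 4, maximum P = 136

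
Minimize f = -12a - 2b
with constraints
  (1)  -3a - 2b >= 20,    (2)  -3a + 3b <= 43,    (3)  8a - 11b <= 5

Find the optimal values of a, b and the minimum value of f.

Extreme points and f = -12a - 2b:
  (-146/15, 23/5) → f = 538/5
  (-30/7, -25/7) → f = 410/7
  (-488/9, -359/9) → f = 6574/9

a = -30/7, b = -25/7, minimum f = 410/7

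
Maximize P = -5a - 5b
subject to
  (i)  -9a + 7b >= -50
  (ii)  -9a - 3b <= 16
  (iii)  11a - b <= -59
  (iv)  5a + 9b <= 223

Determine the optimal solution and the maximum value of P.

Vertices and P = -5a - 5b:
  (-193/42, 355/42) → P = -135/7
  (-271/22, 2087/66) → P = -3185/33
  (-77/26, 687/26) → P = -1525/13

The optimum lies where -9a - 3b = 16 and 11a - b = -59.
Solving simultaneously gives a = -193/42, b = 355/42.

a = -193/42, b = 355/42, maximum P = -135/7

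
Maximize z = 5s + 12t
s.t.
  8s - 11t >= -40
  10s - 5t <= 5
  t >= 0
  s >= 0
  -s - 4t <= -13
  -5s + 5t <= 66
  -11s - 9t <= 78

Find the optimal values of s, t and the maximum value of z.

s = 51/14, t = 44/7, maximum z = 1311/14

Feasible corners and z = 5s + 12t:
  (51/14, 44/7) → z = 1311/14
  (0, 40/11) → z = 480/11
  (17/9, 25/9) → z = 385/9
  (0, 13/4) → z = 39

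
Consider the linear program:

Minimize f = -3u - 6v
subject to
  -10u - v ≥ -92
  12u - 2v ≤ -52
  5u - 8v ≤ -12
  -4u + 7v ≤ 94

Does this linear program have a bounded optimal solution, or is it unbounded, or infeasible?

bounded optimum

Extreme points and f = -3u - 6v:
  (-196/43, -58/43) → f = 936/43
  (-44/19, 230/19) → f = -1248/19
The feasible region has finitely many vertices and no improving ray; the minimum is -1248/19 at (-44/19, 230/19).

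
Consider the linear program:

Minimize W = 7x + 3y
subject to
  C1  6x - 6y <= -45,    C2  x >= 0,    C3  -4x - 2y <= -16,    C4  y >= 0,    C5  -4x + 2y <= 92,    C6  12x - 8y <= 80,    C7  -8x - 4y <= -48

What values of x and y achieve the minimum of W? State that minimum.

x = 0, y = 12, minimum W = 36

The feasible region is unbounded (it extends along (1, 2), (2, 3)), but W strictly increases along every unbounded feasible direction, so there is no improving ray and the minimum is attained at a vertex.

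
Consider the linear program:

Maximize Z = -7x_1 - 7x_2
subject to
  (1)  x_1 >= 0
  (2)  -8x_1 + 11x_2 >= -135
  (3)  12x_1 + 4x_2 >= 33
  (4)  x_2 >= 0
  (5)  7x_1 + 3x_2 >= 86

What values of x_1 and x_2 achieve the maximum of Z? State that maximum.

x_1 = 86/7, x_2 = 0, maximum Z = -86

Vertices and Z = -7x_1 - 7x_2:
  (0, 86/3) → Z = -602/3
  (135/8, 0) → Z = -945/8
  (86/7, 0) → Z = -86
The feasible region is unbounded (it extends along (0, 1), (11, 8)), but Z strictly decreases along every unbounded feasible direction, so there is no improving ray and the maximum is attained at a vertex.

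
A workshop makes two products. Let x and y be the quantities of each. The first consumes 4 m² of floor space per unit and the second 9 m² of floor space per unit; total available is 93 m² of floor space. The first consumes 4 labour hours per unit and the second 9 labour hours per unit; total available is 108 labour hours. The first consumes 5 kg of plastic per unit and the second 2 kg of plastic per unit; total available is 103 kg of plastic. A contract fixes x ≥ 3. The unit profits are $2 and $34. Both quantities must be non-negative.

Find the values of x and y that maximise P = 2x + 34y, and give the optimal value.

Corner points and P = 2x + 34y:
  (103/5, 0) → P = 206/5
  (3, 0) → P = 6
  (741/37, 53/37) → P = 3284/37
  (3, 9) → P = 312

x = 3, y = 9, maximum P = 312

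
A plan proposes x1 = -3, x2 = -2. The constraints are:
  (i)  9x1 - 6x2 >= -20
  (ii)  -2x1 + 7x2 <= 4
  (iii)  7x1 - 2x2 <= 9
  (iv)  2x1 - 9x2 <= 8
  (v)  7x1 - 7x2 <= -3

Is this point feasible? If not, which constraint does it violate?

not feasible — violates (iv)

Constraint (iv): 2x1 - 9x2 = 12, which is not ≤ 8. All other constraints are satisfied.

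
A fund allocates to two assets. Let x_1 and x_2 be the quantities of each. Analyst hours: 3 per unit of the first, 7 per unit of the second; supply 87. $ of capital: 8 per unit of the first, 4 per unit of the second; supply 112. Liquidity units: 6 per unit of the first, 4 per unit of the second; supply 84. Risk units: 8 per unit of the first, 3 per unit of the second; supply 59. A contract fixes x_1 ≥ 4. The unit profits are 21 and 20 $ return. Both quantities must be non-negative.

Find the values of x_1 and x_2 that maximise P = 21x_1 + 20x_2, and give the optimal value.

x_1 = 4, x_2 = 9, maximum P = 264

Vertices and P = 21x_1 + 20x_2:
  (59/8, 0) → P = 1239/8
  (4, 0) → P = 84
  (4, 9) → P = 264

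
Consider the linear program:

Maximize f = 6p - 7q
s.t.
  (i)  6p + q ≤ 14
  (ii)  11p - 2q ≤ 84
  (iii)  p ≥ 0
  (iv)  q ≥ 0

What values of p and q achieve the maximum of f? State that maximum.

p = 7/3, q = 0, maximum f = 14

Vertices and f = 6p - 7q:
  (0, 14) → f = -98
  (7/3, 0) → f = 14
  (0, 0) → f = 0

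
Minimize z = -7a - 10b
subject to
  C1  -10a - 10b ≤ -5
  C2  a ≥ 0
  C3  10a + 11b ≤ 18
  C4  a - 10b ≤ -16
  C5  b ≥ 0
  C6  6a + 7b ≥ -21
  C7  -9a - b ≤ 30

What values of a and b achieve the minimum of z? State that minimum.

a = 0, b = 18/11, minimum z = -180/11

Extreme points and z = -7a - 10b:
  (0, 18/11) → z = -180/11
  (0, 8/5) → z = -16
  (4/111, 178/111) → z = -1808/111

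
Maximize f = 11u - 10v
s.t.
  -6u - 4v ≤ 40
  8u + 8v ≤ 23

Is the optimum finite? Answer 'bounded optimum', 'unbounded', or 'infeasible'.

From the feasible point (-103/4, 229/8), moving in the direction (4, -6) keeps every constraint satisfied while f increases without bound.

unbounded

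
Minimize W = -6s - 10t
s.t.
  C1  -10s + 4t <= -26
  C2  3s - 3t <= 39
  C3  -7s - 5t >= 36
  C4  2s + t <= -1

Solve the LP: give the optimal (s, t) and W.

s = -7/39, t = -271/39, minimum W = 2752/39

Extreme points and W = -6s - 10t:
  (-13/3, -52/3) → W = 598/3
  (-7/39, -271/39) → W = 2752/39
  (29/12, -127/12) → W = 274/3

At the optimal vertex, -10s + 4t = -26 and -7s - 5t = 36.
Solving simultaneously gives s = -7/39, t = -271/39.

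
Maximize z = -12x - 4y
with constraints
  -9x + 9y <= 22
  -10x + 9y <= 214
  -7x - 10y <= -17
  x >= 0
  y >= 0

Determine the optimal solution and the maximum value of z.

Feasible corners and z = -12x - 4y:
  (0, 22/9) → z = -88/9
  (0, 17/10) → z = -34/5
  (17/7, 0) → z = -204/7
The feasible region is unbounded (it extends along (1, 1), (1, 0)), but z strictly decreases along every unbounded feasible direction, so there is no improving ray and the maximum is attained at a vertex.

x = 0, y = 17/10, maximum z = -34/5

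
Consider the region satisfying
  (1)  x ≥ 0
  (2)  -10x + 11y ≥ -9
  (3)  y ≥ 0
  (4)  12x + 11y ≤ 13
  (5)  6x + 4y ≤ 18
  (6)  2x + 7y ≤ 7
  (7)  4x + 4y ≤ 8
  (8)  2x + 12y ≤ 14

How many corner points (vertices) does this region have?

5

The feasible vertices (each the meet of two boundaries and inside every other half-plane) are:
  (0, 0)
  (0, 1)
  (9/10, 0)
  (1, 1/11)
  (7/31, 29/31)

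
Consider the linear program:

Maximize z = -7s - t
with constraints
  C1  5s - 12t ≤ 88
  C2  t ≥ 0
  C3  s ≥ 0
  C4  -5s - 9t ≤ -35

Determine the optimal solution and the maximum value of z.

s = 0, t = 35/9, maximum z = -35/9

Extreme points and z = -7s - t:
  (88/5, 0) → z = -616/5
  (7, 0) → z = -49
  (0, 35/9) → z = -35/9
The feasible region is unbounded (it extends along (0, 1), (12, 5)), but z strictly decreases along every unbounded feasible direction, so there is no improving ray and the maximum is attained at a vertex.

At the optimal vertex, s = 0 and -5s - 9t = -35.
Solving simultaneously gives s = 0, t = 35/9.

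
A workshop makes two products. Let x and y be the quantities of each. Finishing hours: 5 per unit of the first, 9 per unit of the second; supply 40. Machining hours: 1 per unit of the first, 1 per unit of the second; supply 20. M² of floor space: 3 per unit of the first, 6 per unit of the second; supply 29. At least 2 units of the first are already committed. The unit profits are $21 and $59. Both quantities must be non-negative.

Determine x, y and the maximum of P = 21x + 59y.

x = 2, y = 10/3, maximum P = 716/3

Corner points and P = 21x + 59y:
  (8, 0) → P = 168
  (2, 0) → P = 42
  (2, 10/3) → P = 716/3

The binding constraints are 5x + 9y = 40 and x = 2.
Solving simultaneously gives x = 2, y = 10/3.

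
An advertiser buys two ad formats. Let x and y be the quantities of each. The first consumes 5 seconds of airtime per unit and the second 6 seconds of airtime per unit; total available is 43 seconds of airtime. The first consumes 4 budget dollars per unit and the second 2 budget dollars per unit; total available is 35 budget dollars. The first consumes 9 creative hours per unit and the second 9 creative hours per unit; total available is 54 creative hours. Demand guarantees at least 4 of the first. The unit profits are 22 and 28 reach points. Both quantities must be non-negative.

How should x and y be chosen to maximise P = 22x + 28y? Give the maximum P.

Vertices and P = 22x + 28y:
  (6, 0) → P = 132
  (4, 0) → P = 88
  (4, 2) → P = 144

x = 4, y = 2, maximum P = 144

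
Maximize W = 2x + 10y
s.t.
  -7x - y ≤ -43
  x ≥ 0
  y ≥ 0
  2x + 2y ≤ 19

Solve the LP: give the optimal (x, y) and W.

x = 67/12, y = 47/12, maximum W = 151/3

Corner points and W = 2x + 10y:
  (43/7, 0) → W = 86/7
  (67/12, 47/12) → W = 151/3
  (19/2, 0) → W = 19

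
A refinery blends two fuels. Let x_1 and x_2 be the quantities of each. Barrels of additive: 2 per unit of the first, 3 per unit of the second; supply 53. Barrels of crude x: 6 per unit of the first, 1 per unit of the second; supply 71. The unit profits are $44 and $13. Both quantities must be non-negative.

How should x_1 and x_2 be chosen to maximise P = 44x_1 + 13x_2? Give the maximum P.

Extreme points and P = 44x_1 + 13x_2:
  (0, 0) → P = 0
  (0, 53/3) → P = 689/3
  (71/6, 0) → P = 1562/3
  (10, 11) → P = 583

At the optimal vertex, 2x_1 + 3x_2 = 53 and 6x_1 + x_2 = 71.
Solving simultaneously gives x_1 = 10, x_2 = 11.

x_1 = 10, x_2 = 11, maximum P = 583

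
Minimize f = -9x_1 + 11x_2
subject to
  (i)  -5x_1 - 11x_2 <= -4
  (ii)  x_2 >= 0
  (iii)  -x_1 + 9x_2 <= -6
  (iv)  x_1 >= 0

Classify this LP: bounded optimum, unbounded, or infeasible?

From the feasible point (6, 0), moving in the direction (1, 0) keeps every constraint satisfied while f decreases without bound.

unbounded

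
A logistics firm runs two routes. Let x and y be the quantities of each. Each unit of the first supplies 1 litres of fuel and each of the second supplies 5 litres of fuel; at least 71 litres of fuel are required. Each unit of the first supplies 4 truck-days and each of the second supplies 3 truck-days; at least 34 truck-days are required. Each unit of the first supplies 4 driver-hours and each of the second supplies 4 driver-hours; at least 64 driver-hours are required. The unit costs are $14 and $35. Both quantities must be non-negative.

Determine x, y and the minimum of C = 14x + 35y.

The feasible region is unbounded (it extends along (0, 1), (1, 0)), but C strictly increases along every unbounded feasible direction, so there is no improving ray and the minimum is attained at a vertex.

The optimum lies where x + 5y = 71 and 4x + 4y = 64.
Solving simultaneously gives x = 9/4, y = 55/4.

x = 9/4, y = 55/4, minimum C = 2051/4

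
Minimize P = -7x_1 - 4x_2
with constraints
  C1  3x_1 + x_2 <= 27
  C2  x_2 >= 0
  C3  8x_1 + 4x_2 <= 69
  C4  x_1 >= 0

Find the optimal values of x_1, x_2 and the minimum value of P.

x_1 = 0, x_2 = 69/4, minimum P = -69

Corner points and P = -7x_1 - 4x_2:
  (69/8, 0) → P = -483/8
  (0, 0) → P = 0
  (0, 69/4) → P = -69

At the optimal vertex, 8x_1 + 4x_2 = 69 and x_1 = 0.
Solving simultaneously gives x_1 = 0, x_2 = 69/4.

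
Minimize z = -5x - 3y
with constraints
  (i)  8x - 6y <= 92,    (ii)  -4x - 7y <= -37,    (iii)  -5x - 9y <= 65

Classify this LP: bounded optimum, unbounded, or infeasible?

From the feasible point (433/40, -9/10), moving in the direction (6, 8) keeps every constraint satisfied while z decreases without bound.

unbounded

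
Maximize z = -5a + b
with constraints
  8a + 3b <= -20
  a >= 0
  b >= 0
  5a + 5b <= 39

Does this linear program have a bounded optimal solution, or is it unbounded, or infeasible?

The boundaries 8a + 3b = -20 and a = 0 meet at (0, -20/3), but that point violates b ≥ 0. Every candidate vertex is excluded by some other constraint, so the feasible region is empty.

infeasible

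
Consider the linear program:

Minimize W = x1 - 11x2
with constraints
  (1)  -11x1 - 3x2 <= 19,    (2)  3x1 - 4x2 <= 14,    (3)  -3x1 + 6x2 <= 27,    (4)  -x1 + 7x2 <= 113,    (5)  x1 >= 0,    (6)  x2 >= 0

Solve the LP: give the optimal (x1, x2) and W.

x1 = 32, x2 = 41/2, minimum W = -387/2

Feasible corners and W = x1 - 11x2:
  (32, 41/2) → W = -387/2
  (14/3, 0) → W = 14/3
  (0, 9/2) → W = -99/2
  (0, 0) → W = 0

The binding constraints are 3x1 - 4x2 = 14 and -3x1 + 6x2 = 27.
Solving simultaneously gives x1 = 32, x2 = 41/2.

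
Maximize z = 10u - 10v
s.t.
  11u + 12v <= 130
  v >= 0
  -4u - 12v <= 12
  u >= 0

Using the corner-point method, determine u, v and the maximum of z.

At the optimal vertex, 11u + 12v = 130 and v = 0.
Solving simultaneously gives u = 130/11, v = 0.

u = 130/11, v = 0, maximum z = 1300/11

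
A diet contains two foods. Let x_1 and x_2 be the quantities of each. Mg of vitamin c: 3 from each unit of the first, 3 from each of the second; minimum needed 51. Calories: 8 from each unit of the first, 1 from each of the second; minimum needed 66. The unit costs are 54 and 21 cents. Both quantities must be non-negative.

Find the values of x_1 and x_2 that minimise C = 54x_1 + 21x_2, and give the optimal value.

Corner points and C = 54x_1 + 21x_2:
  (0, 66) → C = 1386
  (17, 0) → C = 918
  (7, 10) → C = 588
The feasible region is unbounded (it extends along (0, 1), (1, 0)), but C strictly increases along every unbounded feasible direction, so there is no improving ray and the minimum is attained at a vertex.

The optimum lies where 3x_1 + 3x_2 = 51 and 8x_1 + x_2 = 66.
Solving simultaneously gives x_1 = 7, x_2 = 10.

x_1 = 7, x_2 = 10, minimum C = 588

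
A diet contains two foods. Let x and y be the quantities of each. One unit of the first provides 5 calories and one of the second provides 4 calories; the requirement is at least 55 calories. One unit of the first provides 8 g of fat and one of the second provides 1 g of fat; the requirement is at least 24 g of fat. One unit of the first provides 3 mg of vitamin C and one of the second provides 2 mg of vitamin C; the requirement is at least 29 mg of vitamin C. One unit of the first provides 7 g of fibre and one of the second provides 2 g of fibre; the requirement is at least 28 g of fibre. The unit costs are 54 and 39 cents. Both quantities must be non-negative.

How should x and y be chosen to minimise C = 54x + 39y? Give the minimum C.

Feasible corners and C = 54x + 39y:
  (0, 24) → C = 936
  (11, 0) → C = 594
  (3, 10) → C = 552
  (19/13, 160/13) → C = 7266/13
The feasible region is unbounded (it extends along (0, 1), (1, 0)), but C strictly increases along every unbounded feasible direction, so there is no improving ray and the minimum is attained at a vertex.

x = 3, y = 10, minimum C = 552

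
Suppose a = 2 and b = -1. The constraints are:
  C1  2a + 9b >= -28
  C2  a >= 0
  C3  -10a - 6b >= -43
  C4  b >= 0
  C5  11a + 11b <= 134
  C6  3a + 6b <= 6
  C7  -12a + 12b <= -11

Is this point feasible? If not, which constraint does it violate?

Constraint C4: b = -1, which is not ≥ 0. All other constraints are satisfied.

not feasible — violates C4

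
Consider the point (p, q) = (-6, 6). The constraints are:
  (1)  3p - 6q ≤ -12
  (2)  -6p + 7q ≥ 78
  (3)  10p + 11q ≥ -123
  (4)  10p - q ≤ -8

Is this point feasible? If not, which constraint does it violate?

feasible

(1): -54 ≤ -12 ✓
(2): 78 ≥ 78 ✓
(3): 6 ≥ -123 ✓
(4): -66 ≤ -8 ✓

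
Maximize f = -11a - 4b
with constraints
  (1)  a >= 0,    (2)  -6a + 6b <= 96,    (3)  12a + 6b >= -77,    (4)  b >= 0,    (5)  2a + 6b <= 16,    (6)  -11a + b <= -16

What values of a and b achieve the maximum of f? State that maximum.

a = 16/11, b = 0, maximum f = -16

Corner points and f = -11a - 4b:
  (8, 0) → f = -88
  (16/11, 0) → f = -16
  (28/17, 36/17) → f = -452/17

The binding constraints are b = 0 and -11a + b = -16.
Solving simultaneously gives a = 16/11, b = 0.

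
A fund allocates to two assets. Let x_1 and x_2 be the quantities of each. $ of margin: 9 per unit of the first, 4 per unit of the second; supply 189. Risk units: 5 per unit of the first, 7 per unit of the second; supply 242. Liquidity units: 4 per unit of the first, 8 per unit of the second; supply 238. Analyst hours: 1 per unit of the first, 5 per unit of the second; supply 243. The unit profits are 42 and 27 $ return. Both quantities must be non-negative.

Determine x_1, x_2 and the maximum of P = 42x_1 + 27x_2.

Corner points and P = 42x_1 + 27x_2:
  (0, 0) → P = 0
  (0, 119/4) → P = 3213/4
  (21, 0) → P = 882
  (10, 99/4) → P = 4353/4

x_1 = 10, x_2 = 99/4, maximum P = 4353/4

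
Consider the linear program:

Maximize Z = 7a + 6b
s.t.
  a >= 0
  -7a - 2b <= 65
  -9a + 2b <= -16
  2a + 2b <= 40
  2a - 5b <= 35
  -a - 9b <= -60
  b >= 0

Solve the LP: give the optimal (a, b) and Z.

a = 15, b = 5, maximum Z = 135

Extreme points and Z = 7a + 6b:
  (56/11, 164/11) → Z = 1376/11
  (264/83, 524/83) → Z = 4992/83
  (15, 5) → Z = 135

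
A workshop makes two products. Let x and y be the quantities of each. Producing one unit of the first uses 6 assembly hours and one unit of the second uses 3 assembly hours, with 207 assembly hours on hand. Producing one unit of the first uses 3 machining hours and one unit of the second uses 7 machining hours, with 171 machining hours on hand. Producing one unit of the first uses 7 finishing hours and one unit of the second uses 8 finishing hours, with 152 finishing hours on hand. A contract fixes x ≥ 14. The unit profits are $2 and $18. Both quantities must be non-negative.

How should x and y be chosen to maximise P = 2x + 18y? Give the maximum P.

Extreme points and P = 2x + 18y:
  (152/7, 0) → P = 304/7
  (14, 0) → P = 28
  (14, 27/4) → P = 299/2

x = 14, y = 27/4, maximum P = 299/2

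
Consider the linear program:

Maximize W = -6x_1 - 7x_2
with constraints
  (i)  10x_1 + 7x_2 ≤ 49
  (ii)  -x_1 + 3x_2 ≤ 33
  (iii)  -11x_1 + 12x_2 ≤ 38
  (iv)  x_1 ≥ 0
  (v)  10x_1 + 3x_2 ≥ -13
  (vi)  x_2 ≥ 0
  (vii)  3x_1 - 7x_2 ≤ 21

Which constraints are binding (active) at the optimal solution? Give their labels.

(iv) and (vi)

Corner points and W = -6x_1 - 7x_2:
  (322/197, 919/197) → W = -8365/197
  (49/10, 0) → W = -147/5
  (0, 19/6) → W = -133/6
  (0, 0) → W = 0

The maximum is at (0, 0). Substituting into each constraint, equality holds for (iv) and (vi); the remaining constraints have slack.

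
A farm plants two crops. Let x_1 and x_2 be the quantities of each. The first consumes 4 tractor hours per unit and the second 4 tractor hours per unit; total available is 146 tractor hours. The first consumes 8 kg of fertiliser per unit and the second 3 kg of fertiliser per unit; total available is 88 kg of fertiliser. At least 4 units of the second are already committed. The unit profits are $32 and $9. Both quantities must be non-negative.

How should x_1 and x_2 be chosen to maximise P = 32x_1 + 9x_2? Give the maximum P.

x_1 = 19/2, x_2 = 4, maximum P = 340

Feasible corners and P = 32x_1 + 9x_2:
  (0, 88/3) → P = 264
  (0, 4) → P = 36
  (19/2, 4) → P = 340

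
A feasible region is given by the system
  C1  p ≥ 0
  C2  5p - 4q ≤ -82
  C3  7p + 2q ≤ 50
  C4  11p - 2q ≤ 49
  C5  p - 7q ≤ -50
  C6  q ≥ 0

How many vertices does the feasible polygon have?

3

Intersecting each pair of boundary lines and keeping only the points that satisfy every inequality leaves:
  (0, 41/2)
  (0, 25)
  (18/19, 412/19)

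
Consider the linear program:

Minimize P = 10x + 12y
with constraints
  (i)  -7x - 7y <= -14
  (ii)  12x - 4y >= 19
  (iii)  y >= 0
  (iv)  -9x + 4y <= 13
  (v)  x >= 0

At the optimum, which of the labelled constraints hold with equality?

Feasible corners and P = 10x + 12y:
  (27/16, 5/16) → P = 165/8
  (2, 0) → P = 20
  (32/3, 109/4) → P = 1301/3
The feasible region is unbounded (it extends along (4, 9), (1, 0)), but P strictly increases along every unbounded feasible direction, so there is no improving ray and the minimum is attained at a vertex.

The minimum is at (2, 0). Substituting into each constraint, equality holds for (i) and (iii); the remaining constraints have slack.

(i) and (iii)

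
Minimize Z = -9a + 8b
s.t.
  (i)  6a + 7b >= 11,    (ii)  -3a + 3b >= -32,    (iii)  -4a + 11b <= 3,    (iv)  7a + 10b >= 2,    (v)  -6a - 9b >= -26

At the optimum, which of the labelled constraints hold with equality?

(ii) and (v)

Vertices and Z = -9a + 8b:
  (257/39, -53/13) → Z = -1195/13
  (50/47, 31/47) → Z = -202/47
  (122/15, -38/15) → Z = -1402/15
  (259/102, 61/51) → Z = -1355/102

The minimum is at (122/15, -38/15). Substituting into each constraint, equality holds for (ii) and (v); the remaining constraints have slack.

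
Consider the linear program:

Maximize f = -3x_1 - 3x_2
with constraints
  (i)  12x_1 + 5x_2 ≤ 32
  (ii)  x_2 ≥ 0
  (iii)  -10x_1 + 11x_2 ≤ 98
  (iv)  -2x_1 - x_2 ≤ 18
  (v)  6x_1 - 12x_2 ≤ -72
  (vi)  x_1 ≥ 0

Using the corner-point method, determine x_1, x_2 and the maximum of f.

x_1 = 0, x_2 = 6, maximum f = -18

Vertices and f = -3x_1 - 3x_2:
  (4/29, 176/29) → f = -540/29
  (0, 32/5) → f = -96/5
  (0, 6) → f = -18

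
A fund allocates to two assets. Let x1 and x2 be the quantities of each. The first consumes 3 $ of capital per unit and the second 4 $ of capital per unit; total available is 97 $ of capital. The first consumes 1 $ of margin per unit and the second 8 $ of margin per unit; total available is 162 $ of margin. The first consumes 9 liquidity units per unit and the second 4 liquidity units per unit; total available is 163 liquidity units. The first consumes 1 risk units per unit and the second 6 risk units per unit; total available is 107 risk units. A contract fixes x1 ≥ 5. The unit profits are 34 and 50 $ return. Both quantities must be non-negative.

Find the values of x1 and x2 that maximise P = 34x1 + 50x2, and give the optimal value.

Vertices and P = 34x1 + 50x2:
  (163/9, 0) → P = 5542/9
  (5, 0) → P = 170
  (11, 16) → P = 1174
  (5, 17) → P = 1020

The binding constraints are 3x1 + 4x2 = 97 and 9x1 + 4x2 = 163.
Solving simultaneously gives x1 = 11, x2 = 16.

x1 = 11, x2 = 16, maximum P = 1174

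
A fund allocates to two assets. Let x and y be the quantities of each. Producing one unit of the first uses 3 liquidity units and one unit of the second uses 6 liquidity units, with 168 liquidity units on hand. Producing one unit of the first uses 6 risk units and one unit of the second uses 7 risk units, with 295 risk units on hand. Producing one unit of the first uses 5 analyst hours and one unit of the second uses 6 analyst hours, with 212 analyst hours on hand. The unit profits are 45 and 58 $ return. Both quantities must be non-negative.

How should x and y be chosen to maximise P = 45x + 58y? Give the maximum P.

Feasible corners and P = 45x + 58y:
  (0, 0) → P = 0
  (0, 28) → P = 1624
  (212/5, 0) → P = 1908
  (22, 17) → P = 1976

x = 22, y = 17, maximum P = 1976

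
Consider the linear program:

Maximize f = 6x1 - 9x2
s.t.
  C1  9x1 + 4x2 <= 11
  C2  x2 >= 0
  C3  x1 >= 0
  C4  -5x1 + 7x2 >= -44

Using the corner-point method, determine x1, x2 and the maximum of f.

Vertices and f = 6x1 - 9x2:
  (11/9, 0) → f = 22/3
  (0, 11/4) → f = -99/4
  (0, 0) → f = 0

At the optimal vertex, 9x1 + 4x2 = 11 and x2 = 0.
Solving simultaneously gives x1 = 11/9, x2 = 0.

x1 = 11/9, x2 = 0, maximum f = 22/3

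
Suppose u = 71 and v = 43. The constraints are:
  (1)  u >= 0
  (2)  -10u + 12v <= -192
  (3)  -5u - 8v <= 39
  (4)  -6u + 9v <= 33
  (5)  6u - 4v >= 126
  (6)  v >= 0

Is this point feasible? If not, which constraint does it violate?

(1): 71 ≥ 0 ✓
(2): -194 ≤ -192 ✓
(3): -699 ≤ 39 ✓
(4): -39 ≤ 33 ✓
(5): 254 ≥ 126 ✓
(6): 43 ≥ 0 ✓

feasible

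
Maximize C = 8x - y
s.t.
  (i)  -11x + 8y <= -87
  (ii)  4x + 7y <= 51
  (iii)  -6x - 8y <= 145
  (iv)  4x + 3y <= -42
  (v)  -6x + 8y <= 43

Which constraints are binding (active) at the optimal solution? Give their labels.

(iii) and (iv)

Vertices and C = 8x - y:
  (-58/17, -2117/136) → C = -1595/136
  (-15/13, -162/13) → C = 42/13
  (99/14, -164/7) → C = 80

The maximum is at (99/14, -164/7). Substituting into each constraint, equality holds for (iii) and (iv); the remaining constraints have slack.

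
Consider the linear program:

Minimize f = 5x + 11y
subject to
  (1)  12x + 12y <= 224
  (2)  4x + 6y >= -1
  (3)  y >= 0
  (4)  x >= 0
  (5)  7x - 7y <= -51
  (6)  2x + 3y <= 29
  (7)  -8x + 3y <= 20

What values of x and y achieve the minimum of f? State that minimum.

At the optimal vertex, 7x - 7y = -51 and -8x + 3y = 20.
Solving simultaneously gives x = 13/35, y = 268/35.

x = 13/35, y = 268/35, minimum f = 3013/35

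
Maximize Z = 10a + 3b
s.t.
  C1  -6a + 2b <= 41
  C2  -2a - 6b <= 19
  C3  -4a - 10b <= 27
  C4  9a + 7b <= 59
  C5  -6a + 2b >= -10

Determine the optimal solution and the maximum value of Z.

Feasible corners and Z = 10a + 3b:
  (-116/17, 1/34) → Z = -2317/34
  (-169/60, 241/20) → Z = 479/60
  (23/34, -101/34) → Z = -73/34
  (47/15, 22/5) → Z = 668/15

The binding constraints are 9a + 7b = 59 and -6a + 2b = -10.
Solving simultaneously gives a = 47/15, b = 22/5.

a = 47/15, b = 22/5, maximum Z = 668/15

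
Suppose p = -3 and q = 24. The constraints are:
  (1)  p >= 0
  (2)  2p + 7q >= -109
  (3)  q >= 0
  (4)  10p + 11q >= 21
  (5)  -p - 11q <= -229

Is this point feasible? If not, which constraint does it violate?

not feasible — violates (1)

Constraint (1): p = -3, which is not ≥ 0. All other constraints are satisfied.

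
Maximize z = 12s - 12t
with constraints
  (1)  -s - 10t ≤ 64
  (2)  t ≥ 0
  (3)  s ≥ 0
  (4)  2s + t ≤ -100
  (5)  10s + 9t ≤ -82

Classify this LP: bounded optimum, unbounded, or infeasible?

The boundaries -s - 10t = 64 and t = 0 meet at (-64, 0), but that point violates s ≥ 0. Every candidate vertex is excluded by some other constraint, so the feasible region is empty.

infeasible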